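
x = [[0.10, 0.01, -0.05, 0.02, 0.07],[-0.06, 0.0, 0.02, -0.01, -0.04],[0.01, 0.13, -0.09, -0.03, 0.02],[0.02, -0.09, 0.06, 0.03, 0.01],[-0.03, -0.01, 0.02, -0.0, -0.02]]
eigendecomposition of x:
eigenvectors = [[-0.72,-0.32,-0.37,0.38,-0.46], [0.42,0.07,-0.20,-0.34,-0.3], [0.32,-0.78,-0.65,-0.34,-0.19], [-0.40,0.53,0.63,-0.59,-0.42], [0.18,0.11,-0.01,-0.52,0.70]]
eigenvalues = [0.11, -0.08, -0.02, 0.01, -0.0]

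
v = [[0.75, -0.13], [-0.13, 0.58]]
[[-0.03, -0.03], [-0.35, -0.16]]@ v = [[-0.02, -0.01],[-0.24, -0.05]]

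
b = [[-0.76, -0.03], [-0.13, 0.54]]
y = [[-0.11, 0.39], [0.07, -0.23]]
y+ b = [[-0.87, 0.36], [-0.06, 0.31]]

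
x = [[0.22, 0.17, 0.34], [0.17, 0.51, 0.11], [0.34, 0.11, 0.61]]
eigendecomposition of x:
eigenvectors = [[-0.87, 0.49, 0.05], [0.19, 0.43, -0.88], [0.45, 0.76, 0.47]]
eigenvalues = [0.0, 0.89, 0.44]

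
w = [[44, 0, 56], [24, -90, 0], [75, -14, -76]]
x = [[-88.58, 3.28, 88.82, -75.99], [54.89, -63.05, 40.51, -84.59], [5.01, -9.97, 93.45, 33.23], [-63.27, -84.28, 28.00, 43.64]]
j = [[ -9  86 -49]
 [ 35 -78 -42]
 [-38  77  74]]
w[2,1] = -14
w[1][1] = -90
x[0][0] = -88.58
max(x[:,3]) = 43.64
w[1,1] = -90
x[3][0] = -63.27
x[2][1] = -9.97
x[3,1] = -84.28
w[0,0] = 44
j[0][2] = -49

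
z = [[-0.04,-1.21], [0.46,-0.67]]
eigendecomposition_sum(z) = [[(-0.02+0.42j), (-0.6-0.32j)], [0.23+0.12j, (-0.34+0.26j)]] + [[-0.02-0.42j,(-0.6+0.32j)], [(0.23-0.12j),(-0.34-0.26j)]]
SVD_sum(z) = [[0.18,-1.18],[0.11,-0.72]] + [[-0.22, -0.03], [0.35, 0.05]]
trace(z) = -0.71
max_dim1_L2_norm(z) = 1.21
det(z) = 0.58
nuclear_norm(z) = 1.81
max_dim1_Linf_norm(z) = 1.21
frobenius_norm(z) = 1.46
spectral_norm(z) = 1.40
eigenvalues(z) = [(-0.36+0.68j), (-0.36-0.68j)]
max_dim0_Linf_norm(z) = 1.21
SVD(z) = [[0.85, 0.52],[0.52, -0.85]] @ diag([1.3970760830477844, 0.4175864200089137]) @ [[0.15, -0.99], [-0.99, -0.15]]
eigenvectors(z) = [[-0.85+0.00j, (-0.85-0j)], [-0.22+0.48j, -0.22-0.48j]]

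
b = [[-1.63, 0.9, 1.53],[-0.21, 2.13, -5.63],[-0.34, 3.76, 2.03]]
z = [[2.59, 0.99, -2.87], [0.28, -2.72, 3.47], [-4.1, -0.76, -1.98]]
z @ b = [[-3.45,-6.35,-7.44], [-1.07,7.51,22.79], [7.52,-12.75,-6.01]]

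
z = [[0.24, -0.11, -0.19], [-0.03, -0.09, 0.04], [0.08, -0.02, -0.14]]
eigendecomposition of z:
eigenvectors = [[-0.97,  -0.53,  0.08], [0.07,  -0.68,  0.92], [-0.23,  -0.51,  -0.38]]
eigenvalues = [0.2, -0.08, -0.11]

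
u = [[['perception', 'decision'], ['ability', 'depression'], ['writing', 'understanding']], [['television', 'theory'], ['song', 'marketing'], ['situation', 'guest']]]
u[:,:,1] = [['decision', 'depression', 'understanding'], ['theory', 'marketing', 'guest']]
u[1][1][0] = 'song'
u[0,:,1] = ['decision', 'depression', 'understanding']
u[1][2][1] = 'guest'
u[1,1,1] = 'marketing'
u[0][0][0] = 'perception'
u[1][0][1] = 'theory'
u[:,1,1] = ['depression', 'marketing']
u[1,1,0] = 'song'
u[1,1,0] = 'song'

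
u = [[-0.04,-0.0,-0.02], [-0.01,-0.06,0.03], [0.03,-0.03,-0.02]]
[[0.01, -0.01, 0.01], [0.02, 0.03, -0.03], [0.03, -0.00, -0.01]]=u @ [[0.11,-0.04,-0.16], [-0.52,-0.32,0.37], [-0.49,0.47,-0.16]]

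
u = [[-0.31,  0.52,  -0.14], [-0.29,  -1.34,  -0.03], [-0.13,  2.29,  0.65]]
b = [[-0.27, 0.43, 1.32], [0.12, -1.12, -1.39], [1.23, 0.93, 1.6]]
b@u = [[-0.21,  2.31,  0.88],[0.47,  -1.62,  -0.89],[-0.86,  3.06,  0.84]]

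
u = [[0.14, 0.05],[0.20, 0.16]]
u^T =[[0.14, 0.2], [0.05, 0.16]]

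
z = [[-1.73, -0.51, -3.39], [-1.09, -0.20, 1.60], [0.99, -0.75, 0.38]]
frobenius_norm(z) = 4.50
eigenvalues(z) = [(-1.68+0j), (0.06+1.95j), (0.06-1.95j)]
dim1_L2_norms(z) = [3.84, 1.95, 1.3]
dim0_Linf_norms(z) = [1.73, 0.75, 3.39]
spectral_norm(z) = 4.02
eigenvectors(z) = [[(-0.74+0j),-0.38-0.46j,-0.38+0.46j], [(-0.67+0j),(0.64+0j),(0.64-0j)], [(0.11+0j),(-0.16+0.46j),(-0.16-0.46j)]]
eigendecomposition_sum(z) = [[-1.04-0.00j, -0.88+0.00j, (-1.03+0j)], [-0.94-0.00j, (-0.79+0j), (-0.93+0j)], [(0.16+0j), (0.13-0j), 0.16-0.00j]] + [[-0.35+0.38j, (0.18-0.52j), -1.18-0.56j], [(-0.08-0.54j), (0.3+0.5j), 1.26-0.58j], [0.42+0.08j, -0.44+0.09j, (0.11+1.07j)]] + [[-0.35-0.38j, 0.18+0.52j, (-1.18+0.56j)], [-0.08+0.54j, 0.30-0.50j, 1.26+0.58j], [(0.42-0.08j), -0.44-0.09j, (0.11-1.07j)]]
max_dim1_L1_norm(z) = 5.63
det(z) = -6.41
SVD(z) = [[-0.95, -0.16, 0.26], [0.26, -0.88, 0.39], [0.17, 0.44, 0.88]] @ diag([4.017899358887693, 1.8188656282534943, 0.8765914488562421]) @ [[0.38,  0.08,  0.92],  [0.92,  -0.04,  -0.38],  [-0.01,  -1.00,  0.09]]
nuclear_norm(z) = 6.71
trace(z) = -1.55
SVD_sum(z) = [[-1.45, -0.29, -3.52], [0.4, 0.08, 0.96], [0.25, 0.05, 0.62]] + [[-0.28, 0.01, 0.11], [-1.49, 0.06, 0.61], [0.74, -0.03, -0.3]] + [[-0.0, -0.23, 0.02],[-0.00, -0.34, 0.03],[-0.0, -0.77, 0.07]]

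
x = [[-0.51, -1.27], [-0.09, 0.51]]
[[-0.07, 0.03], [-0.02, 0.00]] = x@[[0.17, -0.05],[-0.01, 0.0]]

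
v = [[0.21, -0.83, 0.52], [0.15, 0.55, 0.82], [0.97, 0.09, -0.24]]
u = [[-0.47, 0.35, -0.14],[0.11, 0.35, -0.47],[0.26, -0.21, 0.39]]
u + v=[[-0.26, -0.48, 0.38], [0.26, 0.9, 0.35], [1.23, -0.12, 0.15]]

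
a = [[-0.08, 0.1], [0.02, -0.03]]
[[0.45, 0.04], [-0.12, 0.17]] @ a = [[-0.04, 0.04], [0.01, -0.02]]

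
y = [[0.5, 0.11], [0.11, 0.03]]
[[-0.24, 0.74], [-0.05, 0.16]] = y @ [[-0.49, 1.62], [0.02, -0.61]]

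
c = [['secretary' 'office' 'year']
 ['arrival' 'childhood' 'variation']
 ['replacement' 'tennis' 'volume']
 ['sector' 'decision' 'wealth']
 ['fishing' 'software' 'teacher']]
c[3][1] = 'decision'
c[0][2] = 'year'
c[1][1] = 'childhood'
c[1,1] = 'childhood'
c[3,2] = 'wealth'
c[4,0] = 'fishing'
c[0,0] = 'secretary'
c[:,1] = ['office', 'childhood', 'tennis', 'decision', 'software']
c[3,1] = 'decision'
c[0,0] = 'secretary'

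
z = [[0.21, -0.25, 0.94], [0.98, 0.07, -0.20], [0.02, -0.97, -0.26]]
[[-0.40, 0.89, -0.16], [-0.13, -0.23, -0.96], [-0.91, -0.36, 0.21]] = z @ [[-0.23,-0.04,-0.97], [0.97,0.11,-0.23], [-0.12,0.99,-0.01]]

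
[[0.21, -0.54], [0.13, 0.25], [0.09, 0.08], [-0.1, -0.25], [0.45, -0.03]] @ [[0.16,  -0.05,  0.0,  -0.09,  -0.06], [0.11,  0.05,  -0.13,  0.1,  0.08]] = [[-0.03, -0.04, 0.07, -0.07, -0.06], [0.05, 0.01, -0.03, 0.01, 0.01], [0.02, -0.00, -0.01, -0.0, 0.0], [-0.04, -0.01, 0.03, -0.02, -0.01], [0.07, -0.02, 0.00, -0.04, -0.03]]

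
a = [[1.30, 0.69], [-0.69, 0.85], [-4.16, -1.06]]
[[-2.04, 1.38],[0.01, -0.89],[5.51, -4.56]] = a @ [[-1.1, 1.13], [-0.88, -0.13]]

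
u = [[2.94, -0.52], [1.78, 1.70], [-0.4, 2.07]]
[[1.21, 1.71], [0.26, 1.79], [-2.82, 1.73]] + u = [[4.15, 1.19], [2.04, 3.49], [-3.22, 3.80]]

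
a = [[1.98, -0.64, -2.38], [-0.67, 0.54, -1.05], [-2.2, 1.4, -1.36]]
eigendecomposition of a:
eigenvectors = [[-0.89, 0.51, -0.46], [0.05, 0.43, -0.87], [0.45, 0.74, -0.15]]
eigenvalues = [3.2, -2.05, 0.01]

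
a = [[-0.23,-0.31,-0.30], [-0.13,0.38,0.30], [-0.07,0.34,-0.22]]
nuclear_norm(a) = 1.30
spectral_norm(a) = 0.66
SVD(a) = [[-0.66, -0.40, -0.64], [0.71, -0.05, -0.70], [0.25, -0.92, 0.32]] @ diag([0.6636782849586798, 0.40343915226796906, 0.23657553654511243]) @ [[0.06,0.84,0.54], [0.40,-0.51,0.76], [0.91,0.17,-0.37]]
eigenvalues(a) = [0.59, -0.28, -0.38]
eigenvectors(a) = [[-0.44, 0.98, 0.88], [0.81, 0.21, -0.03], [0.38, -0.04, 0.47]]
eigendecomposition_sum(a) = [[0.05, -0.25, -0.11], [-0.09, 0.45, 0.20], [-0.04, 0.21, 0.09]] + [[-0.21, -0.29, 0.37], [-0.04, -0.06, 0.08], [0.01, 0.01, -0.01]] + [[-0.07, 0.23, -0.56], [0.0, -0.01, 0.02], [-0.04, 0.12, -0.3]]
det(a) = 0.06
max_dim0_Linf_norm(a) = 0.38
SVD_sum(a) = [[-0.03, -0.37, -0.23], [0.03, 0.4, 0.25], [0.01, 0.14, 0.09]] + [[-0.06, 0.08, -0.12], [-0.01, 0.01, -0.02], [-0.15, 0.19, -0.28]] + [[-0.14, -0.03, 0.06], [-0.15, -0.03, 0.06], [0.07, 0.01, -0.03]]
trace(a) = -0.07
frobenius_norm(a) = 0.81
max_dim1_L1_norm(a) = 0.84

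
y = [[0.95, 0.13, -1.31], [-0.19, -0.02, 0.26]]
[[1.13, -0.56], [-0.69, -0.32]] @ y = [[1.18,0.16,-1.63], [-0.59,-0.08,0.82]]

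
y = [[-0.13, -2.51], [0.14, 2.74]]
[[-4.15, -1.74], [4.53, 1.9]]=y @ [[-0.72, 1.62], [1.69, 0.61]]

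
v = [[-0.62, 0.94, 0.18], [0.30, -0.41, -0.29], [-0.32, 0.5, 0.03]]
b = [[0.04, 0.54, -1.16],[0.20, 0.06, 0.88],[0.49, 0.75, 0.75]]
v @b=[[0.25, -0.14, 1.68], [-0.21, -0.08, -0.93], [0.10, -0.12, 0.83]]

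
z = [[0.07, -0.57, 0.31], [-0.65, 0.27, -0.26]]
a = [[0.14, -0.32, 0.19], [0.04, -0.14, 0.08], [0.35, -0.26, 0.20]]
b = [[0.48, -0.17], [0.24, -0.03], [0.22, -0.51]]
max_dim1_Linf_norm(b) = 0.51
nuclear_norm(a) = 0.78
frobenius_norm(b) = 0.79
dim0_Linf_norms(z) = [0.65, 0.57, 0.31]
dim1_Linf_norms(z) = [0.57, 0.65]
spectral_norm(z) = 0.88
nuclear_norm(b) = 1.05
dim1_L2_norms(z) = [0.65, 0.75]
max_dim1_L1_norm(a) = 0.81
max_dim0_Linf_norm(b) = 0.51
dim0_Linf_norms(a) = [0.35, 0.32, 0.2]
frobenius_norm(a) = 0.64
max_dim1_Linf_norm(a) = 0.35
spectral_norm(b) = 0.72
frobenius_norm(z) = 0.99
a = b @ z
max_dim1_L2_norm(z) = 0.75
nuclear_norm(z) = 1.34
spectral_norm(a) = 0.63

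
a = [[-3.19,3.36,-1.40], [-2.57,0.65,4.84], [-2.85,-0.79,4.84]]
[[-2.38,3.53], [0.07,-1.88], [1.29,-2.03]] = a @ [[-0.14,-0.57], [-0.82,0.21], [0.05,-0.72]]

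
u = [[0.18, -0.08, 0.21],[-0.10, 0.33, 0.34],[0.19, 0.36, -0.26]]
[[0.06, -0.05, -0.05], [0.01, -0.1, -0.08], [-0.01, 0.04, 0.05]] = u @ [[0.18, -0.03, -0.03], [-0.03, -0.04, -0.02], [0.12, -0.25, -0.23]]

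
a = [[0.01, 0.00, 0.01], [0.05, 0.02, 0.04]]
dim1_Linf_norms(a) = [0.01, 0.05]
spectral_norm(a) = 0.07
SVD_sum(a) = [[0.01, 0.00, 0.01],[0.05, 0.02, 0.04]] + [[-0.0, -0.00, 0.0], [0.0, 0.0, -0.0]]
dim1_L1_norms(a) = [0.02, 0.11]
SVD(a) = [[-0.2, -0.98], [-0.98, 0.20]] @ diag([0.06841617063356684, 0.004384928259238356]) @ [[-0.75, -0.29, -0.6], [0.01, 0.90, -0.44]]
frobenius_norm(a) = 0.07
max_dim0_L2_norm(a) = 0.05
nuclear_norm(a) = 0.07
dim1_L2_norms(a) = [0.01, 0.07]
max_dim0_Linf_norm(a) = 0.05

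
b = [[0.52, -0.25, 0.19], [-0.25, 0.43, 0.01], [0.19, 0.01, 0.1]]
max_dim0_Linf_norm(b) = 0.52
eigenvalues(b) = [0.76, 0.29, -0.0]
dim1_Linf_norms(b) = [0.52, 0.43, 0.19]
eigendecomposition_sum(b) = [[0.46, -0.35, 0.13], [-0.35, 0.26, -0.10], [0.13, -0.10, 0.04]] + [[0.06, 0.1, 0.06], [0.1, 0.17, 0.11], [0.06, 0.11, 0.07]] + [[-0.0, -0.00, 0.0], [-0.00, -0.0, 0.00], [0.0, 0.00, -0.00]]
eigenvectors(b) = [[-0.78,0.44,-0.44], [0.59,0.76,-0.28], [-0.22,0.48,0.85]]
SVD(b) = [[-0.78, -0.44, -0.44], [0.59, -0.76, -0.28], [-0.22, -0.48, 0.85]] @ diag([0.7599018451097708, 0.291968640579859, 0.0018704856896297932]) @ [[-0.78, 0.59, -0.22], [-0.44, -0.76, -0.48], [0.44, 0.28, -0.85]]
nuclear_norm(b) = 1.05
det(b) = -0.00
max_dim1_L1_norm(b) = 0.96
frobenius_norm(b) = 0.81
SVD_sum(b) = [[0.46, -0.35, 0.13], [-0.35, 0.26, -0.1], [0.13, -0.1, 0.04]] + [[0.06, 0.1, 0.06], [0.10, 0.17, 0.11], [0.06, 0.11, 0.07]] + [[-0.0,-0.00,0.00], [-0.0,-0.0,0.0], [0.00,0.0,-0.0]]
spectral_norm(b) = 0.76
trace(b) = 1.05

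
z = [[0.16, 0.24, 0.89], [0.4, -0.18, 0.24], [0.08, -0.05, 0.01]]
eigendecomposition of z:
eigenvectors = [[-0.81, -0.61, -0.54], [-0.57, 0.77, -0.79], [-0.09, 0.20, 0.31]]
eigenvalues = [0.43, -0.43, -0.0]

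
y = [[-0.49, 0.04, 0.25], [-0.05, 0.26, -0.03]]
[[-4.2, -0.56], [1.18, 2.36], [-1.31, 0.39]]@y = [[2.09, -0.31, -1.03], [-0.70, 0.66, 0.22], [0.62, 0.05, -0.34]]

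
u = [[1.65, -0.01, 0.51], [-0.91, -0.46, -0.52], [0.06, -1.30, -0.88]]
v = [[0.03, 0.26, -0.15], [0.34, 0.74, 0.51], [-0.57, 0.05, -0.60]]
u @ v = [[-0.24, 0.45, -0.56], [0.11, -0.60, 0.21], [0.06, -0.99, -0.14]]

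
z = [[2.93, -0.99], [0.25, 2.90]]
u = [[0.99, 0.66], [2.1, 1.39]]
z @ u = [[0.82,0.56], [6.34,4.20]]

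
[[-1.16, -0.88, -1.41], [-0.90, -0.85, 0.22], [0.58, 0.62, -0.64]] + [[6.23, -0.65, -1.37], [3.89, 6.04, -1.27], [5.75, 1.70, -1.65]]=[[5.07, -1.53, -2.78], [2.99, 5.19, -1.05], [6.33, 2.32, -2.29]]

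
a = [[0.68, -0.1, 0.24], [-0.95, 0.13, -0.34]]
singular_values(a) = [1.25, 0.01]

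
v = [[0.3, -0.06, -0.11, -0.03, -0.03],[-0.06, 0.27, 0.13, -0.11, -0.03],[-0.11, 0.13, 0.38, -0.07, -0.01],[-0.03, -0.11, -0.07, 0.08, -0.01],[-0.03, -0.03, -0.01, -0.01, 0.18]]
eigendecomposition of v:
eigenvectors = [[-0.41,0.23,0.78,-0.36,0.19], [0.51,0.39,0.42,0.63,0.12], [0.73,0.1,0.05,-0.67,-0.02], [-0.20,0.87,-0.34,-0.10,-0.28], [-0.02,0.17,-0.31,-0.06,0.93]]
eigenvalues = [0.55, 0.01, 0.29, 0.19, 0.17]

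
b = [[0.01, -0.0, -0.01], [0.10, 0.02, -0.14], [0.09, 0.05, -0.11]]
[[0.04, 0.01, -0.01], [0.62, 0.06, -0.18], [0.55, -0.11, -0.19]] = b @ [[-0.92,-1.24,-1.12], [2.11,-4.30,-1.03], [-4.76,-1.96,0.35]]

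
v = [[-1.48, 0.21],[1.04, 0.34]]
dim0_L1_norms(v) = [2.52, 0.55]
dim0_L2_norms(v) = [1.81, 0.4]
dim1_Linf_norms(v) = [1.48, 1.04]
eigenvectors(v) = [[-0.88, -0.11], [0.47, -0.99]]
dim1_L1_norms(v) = [1.69, 1.38]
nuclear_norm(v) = 2.21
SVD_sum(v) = [[-1.48, -0.02],  [1.04, 0.01]] + [[-0.00, 0.23], [-0.0, 0.33]]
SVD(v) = [[-0.82, 0.58], [0.58, 0.82]] @ diag([1.809029703881423, 0.3988878670437238]) @ [[1.00, 0.01], [-0.01, 1.0]]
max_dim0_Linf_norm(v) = 1.48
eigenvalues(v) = [-1.59, 0.45]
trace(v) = -1.14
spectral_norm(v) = 1.81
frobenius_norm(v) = 1.85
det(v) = -0.72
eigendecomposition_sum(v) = [[-1.51, 0.16],  [0.81, -0.09]] + [[0.03,0.05], [0.23,0.43]]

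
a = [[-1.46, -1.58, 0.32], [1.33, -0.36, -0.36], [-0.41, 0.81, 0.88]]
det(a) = 1.95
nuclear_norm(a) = 4.48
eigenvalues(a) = [(-0.84+1.4j), (-0.84-1.4j), (0.73+0j)]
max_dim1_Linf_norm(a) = 1.58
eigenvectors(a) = [[-0.71+0.00j, (-0.71-0j), 0.20+0.00j], [0.27+0.57j, 0.27-0.57j, (-0.08+0j)], [-0.05-0.31j, -0.05+0.31j, (0.98+0j)]]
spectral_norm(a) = 2.32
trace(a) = -0.94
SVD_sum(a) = [[-1.72,-1.15,0.42], [0.78,0.52,-0.19], [-0.06,-0.04,0.01]] + [[0.20, -0.38, -0.23],[0.41, -0.78, -0.47],[-0.50, 0.95, 0.57]] + [[0.06,-0.04,0.13], [0.14,-0.1,0.3], [0.14,-0.1,0.30]]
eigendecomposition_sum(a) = [[-0.74+0.48j, -0.83-0.60j, (0.08-0.15j)], [(0.67+0.41j), (-0.16+0.9j), (-0.15-0.01j)], [-0.26-0.29j, 0.20-0.40j, (0.07+0.03j)]] + [[(-0.74-0.48j),(-0.83+0.6j),0.08+0.15j], [(0.67-0.41j),-0.16-0.90j,-0.15+0.01j], [(-0.26+0.29j),(0.2+0.4j),0.07-0.03j]] + [[0.02+0.00j, 0.08+0.00j, (0.15-0j)], [(-0.01-0j), (-0.03-0j), -0.06+0.00j], [0.10+0.00j, (0.4+0j), 0.74-0.00j]]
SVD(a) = [[-0.91,-0.3,0.29], [0.41,-0.60,0.68], [-0.03,0.74,0.67]] @ diag([2.322138989777087, 1.6443499917553863, 0.5107676739684202]) @ [[0.81,  0.55,  -0.2], [-0.41,  0.78,  0.47], [0.41,  -0.3,  0.86]]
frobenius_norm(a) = 2.89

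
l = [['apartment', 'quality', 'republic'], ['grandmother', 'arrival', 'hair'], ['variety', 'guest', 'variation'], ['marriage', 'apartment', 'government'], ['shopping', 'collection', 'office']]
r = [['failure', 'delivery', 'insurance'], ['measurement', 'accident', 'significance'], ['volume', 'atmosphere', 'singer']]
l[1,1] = 'arrival'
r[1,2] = 'significance'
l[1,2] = 'hair'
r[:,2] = ['insurance', 'significance', 'singer']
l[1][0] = 'grandmother'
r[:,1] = ['delivery', 'accident', 'atmosphere']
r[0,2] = 'insurance'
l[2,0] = 'variety'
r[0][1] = 'delivery'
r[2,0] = 'volume'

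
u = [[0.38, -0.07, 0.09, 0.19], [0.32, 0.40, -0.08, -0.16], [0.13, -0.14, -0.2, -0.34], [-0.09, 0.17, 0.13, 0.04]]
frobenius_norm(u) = 0.86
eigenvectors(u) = [[0.01-0.31j, 0.01+0.31j, 0.04-0.12j, (0.04+0.12j)], [(-0.83+0j), (-0.83-0j), -0.12+0.17j, (-0.12-0.17j)], [0.32-0.19j, (0.32+0.19j), -0.80+0.00j, -0.80-0.00j], [(-0.26+0.1j), -0.26-0.10j, (0.38+0.4j), (0.38-0.4j)]]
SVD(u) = [[-0.31, 0.54, -0.75, 0.23],[-0.89, 0.12, 0.39, -0.19],[-0.33, -0.79, -0.30, 0.43],[0.05, 0.28, 0.44, 0.85]] @ diag([0.5773284759959082, 0.4756161758542257, 0.413244088683977, 0.07218315065022908]) @ [[-0.78, -0.49, 0.20, 0.34], [0.24, 0.35, 0.49, 0.76], [-0.57, 0.79, 0.04, -0.21], [0.07, -0.13, 0.85, -0.51]]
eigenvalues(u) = [(0.38+0.12j), (0.38-0.12j), (-0.07+0.22j), (-0.07-0.22j)]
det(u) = 0.01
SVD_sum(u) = [[0.14, 0.09, -0.04, -0.06],  [0.4, 0.25, -0.10, -0.18],  [0.15, 0.09, -0.04, -0.06],  [-0.02, -0.01, 0.01, 0.01]] + [[0.06, 0.09, 0.12, 0.19], [0.01, 0.02, 0.03, 0.04], [-0.09, -0.13, -0.18, -0.29], [0.03, 0.05, 0.06, 0.10]] + [[0.18, -0.24, -0.01, 0.07], [-0.09, 0.13, 0.01, -0.03], [0.07, -0.10, -0.01, 0.03], [-0.11, 0.14, 0.01, -0.04]] + [[0.0, -0.0, 0.01, -0.01], [-0.0, 0.0, -0.01, 0.01], [0.00, -0.0, 0.03, -0.02], [0.00, -0.01, 0.05, -0.03]]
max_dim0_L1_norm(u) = 0.92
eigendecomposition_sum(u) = [[(0.18+0.07j), -0.03+0.07j, 0.04-0.01j, 0.07-0.01j], [(0.17-0.49j), 0.19+0.07j, -0.03-0.12j, (-0.03-0.18j)], [0.05+0.23j, -0.09+0.02j, 0.04+0.04j, (0.05+0.06j)], [(-0.01-0.18j), (0.07-0j), -0.02-0.03j, -0.03-0.05j]] + [[0.18-0.07j,  (-0.03-0.07j),  0.04+0.01j,  0.07+0.01j], [0.17+0.49j,  0.19-0.07j,  (-0.03+0.12j),  -0.03+0.18j], [0.05-0.23j,  (-0.09-0.02j),  (0.04-0.04j),  0.05-0.06j], [-0.01+0.18j,  (0.07+0j),  (-0.02+0.03j),  -0.03+0.05j]] + [[(0.01+0.01j), (-0.01-0j), -0.02j, (0.03-0.03j)], [(-0.01-0.01j), (0.01+0j), (-0.01+0.04j), (-0.05+0.03j)], [(0.02-0.07j), 0.02+0.05j, -0.14+0.05j, (-0.22-0.11j)], [(-0.04+0.02j), 0.02-0.03j, 0.09+0.05j, 0.05+0.16j]] + [[(0.01-0.01j), (-0.01+0j), 0.00+0.02j, 0.03+0.03j], [-0.01+0.01j, 0.01-0.00j, -0.01-0.04j, -0.05-0.03j], [0.02+0.07j, 0.02-0.05j, -0.14-0.05j, (-0.22+0.11j)], [(-0.04-0.02j), 0.02+0.03j, (0.09-0.05j), 0.05-0.16j]]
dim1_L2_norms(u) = [0.44, 0.54, 0.44, 0.24]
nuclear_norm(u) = 1.54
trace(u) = 0.62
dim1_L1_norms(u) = [0.73, 0.96, 0.81, 0.43]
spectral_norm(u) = 0.58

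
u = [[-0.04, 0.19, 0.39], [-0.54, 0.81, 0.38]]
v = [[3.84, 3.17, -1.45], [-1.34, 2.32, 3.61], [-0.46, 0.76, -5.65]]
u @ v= [[-0.59, 0.61, -1.46], [-3.33, 0.46, 1.56]]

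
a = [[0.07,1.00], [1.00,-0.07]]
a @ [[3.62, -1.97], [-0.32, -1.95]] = [[-0.07, -2.09],[3.64, -1.83]]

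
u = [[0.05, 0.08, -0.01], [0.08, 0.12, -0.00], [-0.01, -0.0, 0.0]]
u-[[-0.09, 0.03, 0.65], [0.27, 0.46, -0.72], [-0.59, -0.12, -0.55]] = [[0.14, 0.05, -0.66],[-0.19, -0.34, 0.72],[0.58, 0.12, 0.55]]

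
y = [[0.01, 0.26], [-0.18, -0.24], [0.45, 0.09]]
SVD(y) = [[-0.26, 0.76], [0.52, -0.41], [-0.82, -0.50]] @ diag([0.5332137687487585, 0.289798338188378]) @ [[-0.87, -0.50], [-0.5, 0.87]]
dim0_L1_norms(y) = [0.64, 0.59]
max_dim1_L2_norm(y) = 0.46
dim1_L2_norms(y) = [0.26, 0.3, 0.46]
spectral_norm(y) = 0.53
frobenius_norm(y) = 0.61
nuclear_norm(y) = 0.82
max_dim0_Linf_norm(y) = 0.45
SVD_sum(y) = [[0.12, 0.07], [-0.24, -0.14], [0.38, 0.22]] + [[-0.11, 0.19], [0.06, -0.10], [0.07, -0.13]]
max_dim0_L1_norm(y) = 0.64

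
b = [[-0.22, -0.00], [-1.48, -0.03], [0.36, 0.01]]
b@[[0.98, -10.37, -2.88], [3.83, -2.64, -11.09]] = [[-0.22, 2.28, 0.63], [-1.57, 15.43, 4.6], [0.39, -3.76, -1.15]]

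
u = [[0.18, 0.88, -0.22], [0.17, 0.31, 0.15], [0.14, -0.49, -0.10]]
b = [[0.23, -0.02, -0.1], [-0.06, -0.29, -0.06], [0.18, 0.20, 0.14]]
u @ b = [[-0.05, -0.3, -0.1],[0.05, -0.06, -0.01],[0.04, 0.12, 0.00]]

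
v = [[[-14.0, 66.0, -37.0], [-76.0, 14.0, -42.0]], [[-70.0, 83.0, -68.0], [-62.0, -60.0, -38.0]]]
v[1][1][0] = -62.0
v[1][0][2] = -68.0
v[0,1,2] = -42.0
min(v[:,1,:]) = -76.0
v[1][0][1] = 83.0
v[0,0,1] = 66.0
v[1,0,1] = 83.0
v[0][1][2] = -42.0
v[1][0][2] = -68.0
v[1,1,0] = -62.0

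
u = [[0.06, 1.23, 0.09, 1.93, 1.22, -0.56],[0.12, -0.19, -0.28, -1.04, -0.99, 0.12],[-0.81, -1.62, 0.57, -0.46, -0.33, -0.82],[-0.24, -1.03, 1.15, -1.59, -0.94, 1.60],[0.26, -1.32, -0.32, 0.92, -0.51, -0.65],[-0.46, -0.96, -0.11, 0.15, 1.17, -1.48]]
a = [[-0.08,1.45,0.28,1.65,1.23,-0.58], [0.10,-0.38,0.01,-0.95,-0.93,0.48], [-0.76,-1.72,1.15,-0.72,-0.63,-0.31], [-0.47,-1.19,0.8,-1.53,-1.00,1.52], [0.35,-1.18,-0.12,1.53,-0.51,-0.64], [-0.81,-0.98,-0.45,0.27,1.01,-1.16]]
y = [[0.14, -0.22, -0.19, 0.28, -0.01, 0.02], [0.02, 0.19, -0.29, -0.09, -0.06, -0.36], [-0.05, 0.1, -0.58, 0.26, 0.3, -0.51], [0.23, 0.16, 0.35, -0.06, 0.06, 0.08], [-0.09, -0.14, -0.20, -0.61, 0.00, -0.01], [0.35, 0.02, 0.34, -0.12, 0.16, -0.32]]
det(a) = 2.38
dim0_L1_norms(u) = [1.95, 6.35, 2.52, 6.09, 5.16, 5.23]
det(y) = 0.01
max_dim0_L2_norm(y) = 0.86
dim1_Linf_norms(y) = [0.28, 0.36, 0.58, 0.35, 0.61, 0.35]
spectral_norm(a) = 4.33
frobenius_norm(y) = 1.50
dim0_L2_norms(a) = [1.26, 3.0, 1.5, 2.98, 2.25, 2.17]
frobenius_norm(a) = 5.61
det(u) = -1.63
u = y + a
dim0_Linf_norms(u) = [0.81, 1.62, 1.15, 1.93, 1.22, 1.6]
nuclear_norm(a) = 10.94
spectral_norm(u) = 4.13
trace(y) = -0.63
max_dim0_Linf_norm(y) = 0.61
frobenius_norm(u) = 5.52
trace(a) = -2.51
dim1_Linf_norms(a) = [1.65, 0.95, 1.72, 1.53, 1.53, 1.16]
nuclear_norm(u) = 10.69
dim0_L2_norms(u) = [1.01, 2.81, 1.36, 2.9, 2.26, 2.48]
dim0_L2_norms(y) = [0.45, 0.37, 0.86, 0.74, 0.35, 0.71]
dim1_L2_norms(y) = [0.43, 0.51, 0.88, 0.46, 0.66, 0.62]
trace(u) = -3.14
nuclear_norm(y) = 3.16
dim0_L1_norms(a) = [2.57, 6.9, 2.81, 6.65, 5.31, 4.69]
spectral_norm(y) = 1.02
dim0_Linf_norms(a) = [0.81, 1.72, 1.15, 1.65, 1.23, 1.52]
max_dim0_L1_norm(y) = 1.95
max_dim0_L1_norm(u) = 6.35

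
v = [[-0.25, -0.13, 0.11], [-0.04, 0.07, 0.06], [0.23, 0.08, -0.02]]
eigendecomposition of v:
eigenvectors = [[0.80+0.00j, -0.38+0.12j, -0.38-0.12j],[(0.16+0j), 0.85+0.00j, (0.85-0j)],[-0.58+0.00j, (-0.14+0.32j), (-0.14-0.32j)]]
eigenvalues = [(-0.36+0j), (0.08+0.02j), (0.08-0.02j)]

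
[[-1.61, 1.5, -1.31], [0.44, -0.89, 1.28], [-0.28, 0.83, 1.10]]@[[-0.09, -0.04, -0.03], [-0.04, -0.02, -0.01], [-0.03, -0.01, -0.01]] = [[0.12, 0.05, 0.05], [-0.04, -0.01, -0.02], [-0.04, -0.02, -0.01]]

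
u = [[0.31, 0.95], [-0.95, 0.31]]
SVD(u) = [[-0.31, 0.95], [0.95, 0.31]] @ diag([0.9992997548283498, 0.9992997548283498]) @ [[-1.0, -0.00], [0.00, 1.00]]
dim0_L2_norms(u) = [1.0, 1.0]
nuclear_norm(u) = 2.00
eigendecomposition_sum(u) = [[(0.16+0.47j), (0.48-0.16j)], [-0.47+0.15j, 0.16+0.47j]] + [[0.16-0.47j, (0.48+0.16j)],[-0.47-0.15j, 0.16-0.47j]]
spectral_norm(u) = 1.00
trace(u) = 0.62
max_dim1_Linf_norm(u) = 0.95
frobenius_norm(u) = 1.41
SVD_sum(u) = [[0.31, 0.00], [-0.95, 0.00]] + [[0.0, 0.95], [0.00, 0.31]]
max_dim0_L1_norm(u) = 1.26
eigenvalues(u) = [(0.31+0.95j), (0.31-0.95j)]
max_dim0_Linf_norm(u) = 0.95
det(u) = 1.00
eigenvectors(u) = [[(0.71+0j), 0.71-0.00j], [0.71j, 0.00-0.71j]]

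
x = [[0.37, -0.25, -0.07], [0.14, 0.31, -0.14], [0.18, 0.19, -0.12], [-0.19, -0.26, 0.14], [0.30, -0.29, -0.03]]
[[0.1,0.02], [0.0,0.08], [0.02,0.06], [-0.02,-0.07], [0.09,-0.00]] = x@[[0.22, 0.09],[-0.08, 0.12],[0.04, -0.19]]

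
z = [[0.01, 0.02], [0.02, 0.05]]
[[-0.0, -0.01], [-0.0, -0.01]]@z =[[-0.00,  -0.0], [-0.00,  -0.0]]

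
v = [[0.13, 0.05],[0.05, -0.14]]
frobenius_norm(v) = 0.20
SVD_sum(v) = [[-0.0, 0.03],  [0.03, -0.14]] + [[0.13, 0.02], [0.02, 0.00]]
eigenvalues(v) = [0.14, -0.15]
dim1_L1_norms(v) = [0.18, 0.19]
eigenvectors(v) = [[0.98, -0.18], [0.18, 0.98]]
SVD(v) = [[-0.18, 0.98], [0.98, 0.18]] @ diag([0.1489618004888797, 0.13896180048887968]) @ [[0.18, -0.98], [0.98, 0.18]]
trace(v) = -0.01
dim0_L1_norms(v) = [0.18, 0.19]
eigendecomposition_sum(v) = [[0.13, 0.02], [0.02, 0.0]] + [[-0.0, 0.03], [0.03, -0.14]]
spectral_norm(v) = 0.15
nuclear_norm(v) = 0.29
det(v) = -0.02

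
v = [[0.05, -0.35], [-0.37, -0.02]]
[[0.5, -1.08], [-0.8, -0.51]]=v @ [[2.22, 1.21], [-1.12, 3.25]]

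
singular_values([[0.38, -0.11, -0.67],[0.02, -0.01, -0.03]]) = [0.78, 0.01]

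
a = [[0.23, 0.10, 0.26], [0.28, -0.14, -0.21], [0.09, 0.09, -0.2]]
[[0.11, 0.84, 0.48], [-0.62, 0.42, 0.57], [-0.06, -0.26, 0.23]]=a @ [[-0.92, 2.21, 2.1], [1.62, -1.19, 0.26], [0.63, 1.74, -0.11]]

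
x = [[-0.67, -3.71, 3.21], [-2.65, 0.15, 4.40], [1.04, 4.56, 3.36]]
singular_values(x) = [6.67, 6.0, 1.9]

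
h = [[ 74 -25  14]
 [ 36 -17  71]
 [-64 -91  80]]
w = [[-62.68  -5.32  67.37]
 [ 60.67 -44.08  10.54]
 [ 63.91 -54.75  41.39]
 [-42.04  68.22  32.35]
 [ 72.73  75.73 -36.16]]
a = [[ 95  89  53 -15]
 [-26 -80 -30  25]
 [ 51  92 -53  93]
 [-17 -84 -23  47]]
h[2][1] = -91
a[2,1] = 92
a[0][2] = 53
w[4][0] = 72.73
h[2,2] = 80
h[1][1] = -17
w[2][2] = 41.39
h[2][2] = 80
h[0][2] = 14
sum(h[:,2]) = 165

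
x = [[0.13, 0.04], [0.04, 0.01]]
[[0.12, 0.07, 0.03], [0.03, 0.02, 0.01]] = x @[[0.71, 0.36, -0.01], [0.57, 0.49, 0.67]]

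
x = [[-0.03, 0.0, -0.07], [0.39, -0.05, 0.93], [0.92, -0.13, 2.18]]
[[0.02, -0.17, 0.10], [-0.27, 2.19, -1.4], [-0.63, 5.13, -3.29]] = x @[[1.1, -0.05, -0.22],[0.41, 0.46, 0.31],[-0.73, 2.4, -1.4]]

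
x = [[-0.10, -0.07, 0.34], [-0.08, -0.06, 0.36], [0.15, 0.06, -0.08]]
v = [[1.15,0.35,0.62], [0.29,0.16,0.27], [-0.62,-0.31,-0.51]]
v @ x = [[-0.05, -0.06, 0.47], [-0.0, -0.01, 0.13], [0.01, 0.03, -0.28]]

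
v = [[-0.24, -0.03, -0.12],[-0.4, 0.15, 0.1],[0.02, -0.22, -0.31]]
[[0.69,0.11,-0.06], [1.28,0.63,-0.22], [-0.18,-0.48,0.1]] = v@[[-3.57, -1.32, 1.35], [-2.3, -0.57, 4.33], [1.98, 1.87, -3.31]]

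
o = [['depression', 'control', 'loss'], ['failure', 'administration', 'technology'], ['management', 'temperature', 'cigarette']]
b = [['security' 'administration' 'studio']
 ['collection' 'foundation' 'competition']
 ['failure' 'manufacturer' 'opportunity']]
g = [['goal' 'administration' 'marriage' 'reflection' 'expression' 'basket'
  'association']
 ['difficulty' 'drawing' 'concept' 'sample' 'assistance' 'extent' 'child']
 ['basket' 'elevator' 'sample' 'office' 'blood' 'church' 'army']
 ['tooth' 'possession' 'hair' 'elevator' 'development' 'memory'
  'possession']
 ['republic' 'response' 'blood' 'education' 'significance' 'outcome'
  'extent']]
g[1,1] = 'drawing'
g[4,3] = 'education'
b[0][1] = 'administration'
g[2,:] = ['basket', 'elevator', 'sample', 'office', 'blood', 'church', 'army']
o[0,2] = 'loss'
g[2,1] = 'elevator'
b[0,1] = 'administration'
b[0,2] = 'studio'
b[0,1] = 'administration'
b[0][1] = 'administration'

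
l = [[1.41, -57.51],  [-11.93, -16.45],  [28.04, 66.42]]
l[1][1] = -16.45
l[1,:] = [-11.93, -16.45]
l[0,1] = -57.51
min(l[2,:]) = 28.04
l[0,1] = -57.51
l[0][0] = 1.41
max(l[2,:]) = 66.42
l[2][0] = 28.04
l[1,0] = -11.93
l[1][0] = -11.93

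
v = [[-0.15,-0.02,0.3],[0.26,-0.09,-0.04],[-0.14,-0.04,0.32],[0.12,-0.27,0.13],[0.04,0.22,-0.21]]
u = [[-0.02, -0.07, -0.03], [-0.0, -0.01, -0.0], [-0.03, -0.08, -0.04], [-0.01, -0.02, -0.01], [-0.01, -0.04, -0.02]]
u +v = [[-0.17, -0.09, 0.27], [0.26, -0.10, -0.04], [-0.17, -0.12, 0.28], [0.11, -0.29, 0.12], [0.03, 0.18, -0.23]]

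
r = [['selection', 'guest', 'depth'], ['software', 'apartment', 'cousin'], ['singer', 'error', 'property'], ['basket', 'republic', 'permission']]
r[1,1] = 'apartment'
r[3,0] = 'basket'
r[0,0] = 'selection'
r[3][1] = 'republic'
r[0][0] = 'selection'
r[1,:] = ['software', 'apartment', 'cousin']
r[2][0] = 'singer'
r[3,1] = 'republic'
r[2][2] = 'property'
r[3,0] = 'basket'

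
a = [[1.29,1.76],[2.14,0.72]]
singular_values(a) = [2.99, 0.95]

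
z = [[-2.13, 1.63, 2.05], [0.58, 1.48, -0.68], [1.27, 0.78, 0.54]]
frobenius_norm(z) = 4.11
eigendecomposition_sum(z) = [[(-2.47-0j), (0.63-0j), (1.52-0j)],[(0.43+0j), (-0.11+0j), (-0.27+0j)],[0.78+0.00j, (-0.2+0j), (-0.48+0j)]] + [[(0.17-0.02j),0.50-0.84j,0.26+0.41j],[(0.07+0.12j),(0.79+0.06j),(-0.21+0.34j)],[(0.25-0.08j),(0.49-1.39j),(0.51+0.53j)]] + [[0.17+0.02j,  (0.5+0.84j),  (0.26-0.41j)], [(0.07-0.12j),  0.79-0.06j,  -0.21-0.34j], [(0.25+0.08j),  0.49+1.39j,  (0.51-0.53j)]]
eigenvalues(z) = [(-3.06+0j), (1.48+0.58j), (1.48-0.58j)]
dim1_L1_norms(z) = [5.81, 2.74, 2.59]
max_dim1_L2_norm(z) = 3.38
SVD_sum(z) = [[-2.2, 1.54, 2.04], [0.07, -0.05, -0.07], [0.09, -0.07, -0.09]] + [[0.06, 0.09, -0.00], [0.87, 1.30, -0.04], [0.75, 1.11, -0.04]] + [[0.01, -0.00, 0.01],[-0.37, 0.23, -0.57],[0.43, -0.27, 0.66]]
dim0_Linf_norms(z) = [2.13, 1.63, 2.05]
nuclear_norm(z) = 6.55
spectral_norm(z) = 3.38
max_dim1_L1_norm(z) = 5.81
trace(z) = -0.11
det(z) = -7.68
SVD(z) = [[-1.00,  -0.05,  0.01], [0.03,  -0.76,  -0.65], [0.04,  -0.65,  0.76]] @ diag([3.378965125424081, 2.067213914709059, 1.0989182462772524]) @ [[0.65, -0.46, -0.61], [-0.56, -0.83, 0.03], [0.52, -0.32, 0.8]]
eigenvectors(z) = [[(0.94+0j), 0.49+0.10j, (0.49-0.1j)], [-0.16+0.00j, (0.1+0.4j), 0.10-0.40j], [(-0.3+0j), 0.76+0.00j, 0.76-0.00j]]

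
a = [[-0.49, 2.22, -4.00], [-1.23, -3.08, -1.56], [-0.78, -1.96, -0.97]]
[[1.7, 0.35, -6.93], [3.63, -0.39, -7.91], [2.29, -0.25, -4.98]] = a@ [[-0.42, -1.20, 0.95], [-0.64, 0.45, 1.07], [-0.73, 0.31, 2.21]]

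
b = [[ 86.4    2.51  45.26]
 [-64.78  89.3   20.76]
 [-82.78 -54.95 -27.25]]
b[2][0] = -82.78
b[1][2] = 20.76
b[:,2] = [45.26, 20.76, -27.25]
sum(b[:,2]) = 38.769999999999996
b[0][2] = 45.26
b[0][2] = 45.26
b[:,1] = [2.51, 89.3, -54.95]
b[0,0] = 86.4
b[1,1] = 89.3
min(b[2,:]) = -82.78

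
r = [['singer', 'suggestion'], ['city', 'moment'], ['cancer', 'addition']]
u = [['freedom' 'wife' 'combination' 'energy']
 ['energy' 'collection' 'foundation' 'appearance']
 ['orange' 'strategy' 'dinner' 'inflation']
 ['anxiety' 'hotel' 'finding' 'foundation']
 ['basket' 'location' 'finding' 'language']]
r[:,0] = ['singer', 'city', 'cancer']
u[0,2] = 'combination'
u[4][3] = 'language'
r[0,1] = 'suggestion'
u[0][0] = 'freedom'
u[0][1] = 'wife'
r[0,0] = 'singer'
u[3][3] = 'foundation'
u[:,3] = ['energy', 'appearance', 'inflation', 'foundation', 'language']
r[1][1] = 'moment'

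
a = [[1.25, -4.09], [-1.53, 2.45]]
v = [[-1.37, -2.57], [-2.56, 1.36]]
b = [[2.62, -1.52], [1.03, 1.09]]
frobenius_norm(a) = 5.16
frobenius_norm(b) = 3.38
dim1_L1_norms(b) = [4.14, 2.12]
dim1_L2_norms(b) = [3.03, 1.5]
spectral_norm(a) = 5.12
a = v + b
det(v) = -8.44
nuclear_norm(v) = 5.81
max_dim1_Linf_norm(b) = 2.62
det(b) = 4.42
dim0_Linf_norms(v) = [2.56, 2.57]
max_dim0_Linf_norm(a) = 4.09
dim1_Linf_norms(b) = [2.62, 1.09]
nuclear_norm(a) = 5.75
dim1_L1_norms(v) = [3.94, 3.92]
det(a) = -3.20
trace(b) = 3.71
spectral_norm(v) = 2.91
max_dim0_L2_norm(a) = 4.77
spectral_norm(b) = 3.05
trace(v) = -0.01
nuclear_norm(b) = 4.50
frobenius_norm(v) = 4.11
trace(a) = 3.70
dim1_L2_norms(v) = [2.91, 2.9]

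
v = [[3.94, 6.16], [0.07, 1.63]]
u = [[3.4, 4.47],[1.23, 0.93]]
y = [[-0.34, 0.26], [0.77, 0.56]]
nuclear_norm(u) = 6.21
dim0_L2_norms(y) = [0.84, 0.62]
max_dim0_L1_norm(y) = 1.11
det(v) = 5.99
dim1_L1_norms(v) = [10.1, 1.7]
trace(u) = 4.33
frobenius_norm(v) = 7.49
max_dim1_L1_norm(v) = 10.1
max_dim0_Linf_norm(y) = 0.77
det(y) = -0.39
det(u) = -2.34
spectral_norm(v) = 7.45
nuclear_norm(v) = 8.25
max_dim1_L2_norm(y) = 0.95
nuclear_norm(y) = 1.37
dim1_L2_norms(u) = [5.62, 1.54]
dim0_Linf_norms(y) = [0.77, 0.56]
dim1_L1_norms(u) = [7.87, 2.16]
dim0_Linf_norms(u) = [3.4, 4.47]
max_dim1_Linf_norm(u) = 4.47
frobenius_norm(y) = 1.04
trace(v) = 5.57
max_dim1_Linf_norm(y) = 0.77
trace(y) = 0.22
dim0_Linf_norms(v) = [3.94, 6.16]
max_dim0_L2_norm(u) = 4.57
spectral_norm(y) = 0.96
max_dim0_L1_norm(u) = 5.4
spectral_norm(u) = 5.81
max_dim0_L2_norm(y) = 0.84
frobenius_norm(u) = 5.82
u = v @ y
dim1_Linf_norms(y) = [0.34, 0.77]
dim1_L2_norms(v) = [7.31, 1.63]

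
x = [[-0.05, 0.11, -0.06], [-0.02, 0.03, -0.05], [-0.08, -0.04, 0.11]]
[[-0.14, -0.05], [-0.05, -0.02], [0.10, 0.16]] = x@[[-0.23,-1.15], [-1.22,-0.73], [0.31,0.38]]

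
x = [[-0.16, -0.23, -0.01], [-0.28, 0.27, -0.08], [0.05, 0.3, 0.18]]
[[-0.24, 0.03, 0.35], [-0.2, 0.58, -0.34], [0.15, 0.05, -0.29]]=x @ [[1.04, -1.20, -0.29],[0.33, 0.72, -1.35],[-0.01, -0.6, 0.72]]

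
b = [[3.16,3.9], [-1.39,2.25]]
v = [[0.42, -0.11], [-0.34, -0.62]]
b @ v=[[0.0, -2.77],[-1.35, -1.24]]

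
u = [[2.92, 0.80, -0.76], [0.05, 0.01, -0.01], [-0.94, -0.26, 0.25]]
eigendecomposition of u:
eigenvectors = [[-0.95, -0.14, -0.18], [-0.02, -0.35, 0.94], [0.31, -0.92, 0.31]]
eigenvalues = [3.18, 0.0, -0.0]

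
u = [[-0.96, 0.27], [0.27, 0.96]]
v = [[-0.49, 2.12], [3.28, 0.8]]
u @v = [[1.36, -1.82],[3.02, 1.34]]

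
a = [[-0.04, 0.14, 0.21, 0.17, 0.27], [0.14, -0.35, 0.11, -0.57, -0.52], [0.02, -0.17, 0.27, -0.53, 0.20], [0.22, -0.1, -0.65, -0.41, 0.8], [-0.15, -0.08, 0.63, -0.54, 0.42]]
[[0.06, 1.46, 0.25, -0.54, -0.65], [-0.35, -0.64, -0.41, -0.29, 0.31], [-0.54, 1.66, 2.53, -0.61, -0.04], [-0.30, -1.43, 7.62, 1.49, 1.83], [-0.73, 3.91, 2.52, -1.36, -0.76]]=a @ [[1.03, -1.68, 2.83, -0.82, -0.15], [2.25, -0.84, -0.23, 1.46, 2.25], [-0.25, 4.35, -1.97, -2.66, -2.44], [-0.02, 0.1, -3.62, -0.82, -2.05], [-0.59, 2.16, 5.26, -0.31, -0.42]]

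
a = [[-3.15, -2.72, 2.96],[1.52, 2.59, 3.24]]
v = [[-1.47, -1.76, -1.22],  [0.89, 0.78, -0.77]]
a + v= [[-4.62,  -4.48,  1.74], [2.41,  3.37,  2.47]]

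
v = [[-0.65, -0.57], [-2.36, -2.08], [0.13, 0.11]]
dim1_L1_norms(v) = [1.22, 4.44, 0.24]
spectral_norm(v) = 3.27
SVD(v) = [[-0.26, 0.49],[-0.96, -0.18],[0.05, -0.85]] @ diag([3.266861506824249, 0.0039868822406228695]) @ [[0.75, 0.66], [-0.66, 0.75]]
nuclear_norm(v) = 3.27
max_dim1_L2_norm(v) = 3.15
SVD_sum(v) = [[-0.65, -0.57], [-2.36, -2.08], [0.13, 0.11]] + [[-0.00, 0.0], [0.0, -0.00], [0.0, -0.0]]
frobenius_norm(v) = 3.27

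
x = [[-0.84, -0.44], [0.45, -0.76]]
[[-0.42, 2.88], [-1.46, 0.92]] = x @ [[-0.39,  -2.13], [1.69,  -2.47]]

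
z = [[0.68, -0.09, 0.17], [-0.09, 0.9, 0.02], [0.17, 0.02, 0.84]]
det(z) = 0.48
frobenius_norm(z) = 1.43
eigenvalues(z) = [0.55, 0.97, 0.9]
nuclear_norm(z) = 2.42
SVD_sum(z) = [[0.29, -0.28, 0.34], [-0.28, 0.28, -0.33], [0.34, -0.33, 0.40]] + [[0.01,0.08,0.06], [0.08,0.59,0.42], [0.06,0.42,0.30]] + [[0.38,0.11,-0.23], [0.11,0.03,-0.07], [-0.23,-0.07,0.14]]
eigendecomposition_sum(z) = [[0.38, 0.11, -0.23], [0.11, 0.03, -0.07], [-0.23, -0.07, 0.14]] + [[0.29,-0.28,0.34], [-0.28,0.28,-0.33], [0.34,-0.33,0.4]] + [[0.01, 0.08, 0.06], [0.08, 0.59, 0.42], [0.06, 0.42, 0.3]]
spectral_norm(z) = 0.97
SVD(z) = [[0.55, 0.11, -0.83], [-0.54, 0.81, -0.24], [0.64, 0.58, 0.50]] @ diag([0.9679440214584322, 0.9016000384610281, 0.5504559400805392]) @ [[0.55, -0.54, 0.64], [0.11, 0.81, 0.58], [-0.83, -0.24, 0.50]]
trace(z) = 2.42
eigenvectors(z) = [[-0.83, -0.55, 0.11], [-0.24, 0.54, 0.81], [0.5, -0.64, 0.58]]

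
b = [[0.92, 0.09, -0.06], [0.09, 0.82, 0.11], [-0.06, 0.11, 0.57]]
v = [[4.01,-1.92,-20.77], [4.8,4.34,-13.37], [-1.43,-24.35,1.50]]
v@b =[[4.76, -3.5, -12.29], [5.61, 2.52, -7.43], [-3.60, -19.93, -1.74]]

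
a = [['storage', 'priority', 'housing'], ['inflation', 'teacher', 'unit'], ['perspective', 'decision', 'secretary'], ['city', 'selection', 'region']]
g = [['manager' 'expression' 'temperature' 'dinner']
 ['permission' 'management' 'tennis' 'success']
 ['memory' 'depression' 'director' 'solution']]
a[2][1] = 'decision'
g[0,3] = 'dinner'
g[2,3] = 'solution'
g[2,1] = 'depression'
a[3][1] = 'selection'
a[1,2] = 'unit'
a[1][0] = 'inflation'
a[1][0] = 'inflation'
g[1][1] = 'management'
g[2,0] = 'memory'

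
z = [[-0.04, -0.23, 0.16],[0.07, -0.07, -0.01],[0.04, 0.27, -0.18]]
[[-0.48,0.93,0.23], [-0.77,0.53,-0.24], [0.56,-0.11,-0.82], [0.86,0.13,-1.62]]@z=[[0.09, 0.11, -0.13], [0.06, 0.08, -0.09], [-0.06, -0.34, 0.24], [-0.09, -0.64, 0.43]]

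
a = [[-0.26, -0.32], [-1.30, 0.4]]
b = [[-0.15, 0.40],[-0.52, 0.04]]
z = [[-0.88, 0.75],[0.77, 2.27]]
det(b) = 0.20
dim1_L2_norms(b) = [0.43, 0.52]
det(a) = -0.52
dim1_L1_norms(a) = [0.58, 1.7]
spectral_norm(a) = 1.37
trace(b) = -0.11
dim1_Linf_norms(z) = [0.88, 2.27]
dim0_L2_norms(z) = [1.17, 2.39]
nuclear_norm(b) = 0.93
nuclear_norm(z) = 3.50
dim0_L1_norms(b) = [0.67, 0.44]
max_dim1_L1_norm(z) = 3.04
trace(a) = 0.14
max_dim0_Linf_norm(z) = 2.27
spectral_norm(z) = 2.44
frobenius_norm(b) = 0.67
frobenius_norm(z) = 2.66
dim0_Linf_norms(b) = [0.52, 0.4]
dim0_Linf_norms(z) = [0.88, 2.27]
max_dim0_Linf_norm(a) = 1.3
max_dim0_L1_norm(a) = 1.56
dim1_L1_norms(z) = [1.63, 3.04]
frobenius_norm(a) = 1.42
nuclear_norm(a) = 1.75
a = z @ b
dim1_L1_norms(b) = [0.55, 0.56]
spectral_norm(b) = 0.58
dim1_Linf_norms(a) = [0.32, 1.3]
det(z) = -2.58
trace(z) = 1.39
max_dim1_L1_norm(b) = 0.56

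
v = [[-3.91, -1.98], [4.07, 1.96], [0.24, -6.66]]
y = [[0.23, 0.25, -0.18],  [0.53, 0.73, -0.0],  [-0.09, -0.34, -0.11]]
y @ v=[[0.07, 1.23], [0.90, 0.38], [-1.06, 0.24]]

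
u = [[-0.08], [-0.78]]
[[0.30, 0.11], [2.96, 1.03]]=u @ [[-3.79,  -1.32]]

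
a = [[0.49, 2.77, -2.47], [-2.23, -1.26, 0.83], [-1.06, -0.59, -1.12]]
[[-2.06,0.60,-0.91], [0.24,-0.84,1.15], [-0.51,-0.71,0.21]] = a @[[0.29, 0.25, -0.40], [-0.43, 0.36, -0.06], [0.41, 0.21, 0.22]]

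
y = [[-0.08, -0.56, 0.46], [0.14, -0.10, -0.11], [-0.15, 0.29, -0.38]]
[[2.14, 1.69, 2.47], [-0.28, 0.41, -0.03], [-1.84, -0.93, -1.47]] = y @ [[0.80, 0.43, -0.53], [-0.57, -3.26, -2.65], [4.09, -0.22, 2.05]]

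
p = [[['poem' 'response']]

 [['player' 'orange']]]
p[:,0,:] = [['poem', 'response'], ['player', 'orange']]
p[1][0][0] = 'player'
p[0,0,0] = 'poem'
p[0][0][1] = 'response'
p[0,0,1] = 'response'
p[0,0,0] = 'poem'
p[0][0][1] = 'response'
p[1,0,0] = 'player'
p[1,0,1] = 'orange'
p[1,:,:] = [['player', 'orange']]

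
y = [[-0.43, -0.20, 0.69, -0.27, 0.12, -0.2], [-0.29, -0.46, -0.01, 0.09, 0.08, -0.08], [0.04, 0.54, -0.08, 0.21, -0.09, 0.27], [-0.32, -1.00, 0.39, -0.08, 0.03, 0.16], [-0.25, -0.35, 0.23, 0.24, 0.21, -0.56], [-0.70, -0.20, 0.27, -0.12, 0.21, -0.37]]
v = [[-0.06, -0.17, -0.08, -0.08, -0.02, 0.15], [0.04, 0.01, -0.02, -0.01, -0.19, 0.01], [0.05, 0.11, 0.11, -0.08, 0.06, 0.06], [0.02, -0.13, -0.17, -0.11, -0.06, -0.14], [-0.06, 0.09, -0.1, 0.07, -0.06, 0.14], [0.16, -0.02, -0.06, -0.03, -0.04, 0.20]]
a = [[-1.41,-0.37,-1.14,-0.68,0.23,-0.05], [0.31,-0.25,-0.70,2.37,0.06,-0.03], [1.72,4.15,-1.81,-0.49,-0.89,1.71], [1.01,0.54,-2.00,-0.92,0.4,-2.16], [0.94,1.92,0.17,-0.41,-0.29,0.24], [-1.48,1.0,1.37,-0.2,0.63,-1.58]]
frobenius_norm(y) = 2.08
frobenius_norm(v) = 0.59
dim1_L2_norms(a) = [1.99, 2.5, 5.24, 3.31, 2.22, 2.83]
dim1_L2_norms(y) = [0.91, 0.56, 0.65, 1.13, 0.81, 0.89]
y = v @ a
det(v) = 0.00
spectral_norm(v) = 0.35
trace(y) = -1.21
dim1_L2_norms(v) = [0.26, 0.2, 0.2, 0.29, 0.22, 0.27]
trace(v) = 0.09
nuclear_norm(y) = 3.89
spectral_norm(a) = 5.73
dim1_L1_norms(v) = [0.56, 0.28, 0.47, 0.63, 0.52, 0.51]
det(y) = -0.00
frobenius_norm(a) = 7.84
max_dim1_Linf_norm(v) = 0.2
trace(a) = -6.26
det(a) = -0.59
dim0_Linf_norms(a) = [1.72, 4.15, 2.0, 2.37, 0.89, 2.16]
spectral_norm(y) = 1.72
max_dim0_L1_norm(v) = 0.7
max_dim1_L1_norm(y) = 1.98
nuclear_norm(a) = 16.16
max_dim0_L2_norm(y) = 1.31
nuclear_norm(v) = 1.33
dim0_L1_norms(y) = [2.03, 2.75, 1.67, 1.01, 0.74, 1.64]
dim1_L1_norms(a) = [3.88, 3.72, 10.77, 7.03, 3.97, 6.26]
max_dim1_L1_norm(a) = 10.77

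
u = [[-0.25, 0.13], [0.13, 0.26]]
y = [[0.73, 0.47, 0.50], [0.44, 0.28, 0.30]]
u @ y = [[-0.13, -0.08, -0.09],  [0.21, 0.13, 0.14]]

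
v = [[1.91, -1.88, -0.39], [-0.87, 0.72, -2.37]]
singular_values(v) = [3.04, 2.24]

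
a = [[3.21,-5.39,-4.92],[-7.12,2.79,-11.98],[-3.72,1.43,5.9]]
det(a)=-359.770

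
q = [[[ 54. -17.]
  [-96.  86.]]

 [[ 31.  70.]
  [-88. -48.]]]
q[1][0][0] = 31.0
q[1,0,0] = 31.0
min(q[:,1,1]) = -48.0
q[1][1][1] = -48.0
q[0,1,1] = 86.0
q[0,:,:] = [[54.0, -17.0], [-96.0, 86.0]]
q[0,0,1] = -17.0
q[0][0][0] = 54.0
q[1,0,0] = 31.0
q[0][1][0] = -96.0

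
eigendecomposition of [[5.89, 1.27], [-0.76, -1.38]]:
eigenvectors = [[0.99, -0.18], [-0.11, 0.98]]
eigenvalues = [5.75, -1.24]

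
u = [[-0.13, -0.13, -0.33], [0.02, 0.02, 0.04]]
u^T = [[-0.13, 0.02], [-0.13, 0.02], [-0.33, 0.04]]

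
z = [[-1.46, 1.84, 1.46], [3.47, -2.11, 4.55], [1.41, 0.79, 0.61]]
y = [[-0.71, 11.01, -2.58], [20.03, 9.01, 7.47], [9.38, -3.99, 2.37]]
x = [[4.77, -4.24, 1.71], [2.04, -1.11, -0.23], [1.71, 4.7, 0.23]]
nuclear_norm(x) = 12.64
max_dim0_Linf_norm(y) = 20.03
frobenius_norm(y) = 27.86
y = z @ x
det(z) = 23.38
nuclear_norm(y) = 39.58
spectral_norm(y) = 24.52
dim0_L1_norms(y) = [30.12, 24.01, 12.42]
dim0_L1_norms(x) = [8.52, 10.05, 2.17]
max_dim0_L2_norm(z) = 4.82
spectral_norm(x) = 7.27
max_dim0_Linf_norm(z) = 4.55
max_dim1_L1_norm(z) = 10.13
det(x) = 27.24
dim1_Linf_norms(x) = [4.77, 2.04, 4.7]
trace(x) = 3.89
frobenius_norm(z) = 6.92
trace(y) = 10.67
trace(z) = -2.96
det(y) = 636.71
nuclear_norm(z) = 10.32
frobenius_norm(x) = 8.61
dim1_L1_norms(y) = [14.3, 36.51, 15.74]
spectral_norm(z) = 6.20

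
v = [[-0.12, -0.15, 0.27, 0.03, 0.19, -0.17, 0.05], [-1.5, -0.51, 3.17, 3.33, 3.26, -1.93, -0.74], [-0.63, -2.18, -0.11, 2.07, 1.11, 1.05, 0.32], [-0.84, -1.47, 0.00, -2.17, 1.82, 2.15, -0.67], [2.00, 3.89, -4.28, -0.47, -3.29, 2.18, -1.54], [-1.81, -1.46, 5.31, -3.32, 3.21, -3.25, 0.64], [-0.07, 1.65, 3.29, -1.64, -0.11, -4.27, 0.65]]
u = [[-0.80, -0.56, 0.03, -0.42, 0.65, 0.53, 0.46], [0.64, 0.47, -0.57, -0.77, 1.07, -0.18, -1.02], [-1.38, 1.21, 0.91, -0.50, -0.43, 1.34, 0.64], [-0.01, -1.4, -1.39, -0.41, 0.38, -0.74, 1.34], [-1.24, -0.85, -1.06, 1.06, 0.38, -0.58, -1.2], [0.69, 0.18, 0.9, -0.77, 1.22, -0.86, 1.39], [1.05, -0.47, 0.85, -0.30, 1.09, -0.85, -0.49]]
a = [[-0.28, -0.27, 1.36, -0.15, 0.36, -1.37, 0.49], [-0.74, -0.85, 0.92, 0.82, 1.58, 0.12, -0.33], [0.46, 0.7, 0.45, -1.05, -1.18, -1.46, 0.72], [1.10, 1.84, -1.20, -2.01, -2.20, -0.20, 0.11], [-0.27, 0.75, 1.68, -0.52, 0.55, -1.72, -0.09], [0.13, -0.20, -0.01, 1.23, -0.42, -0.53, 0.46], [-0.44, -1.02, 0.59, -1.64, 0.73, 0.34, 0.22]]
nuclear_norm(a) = 12.33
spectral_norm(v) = 11.99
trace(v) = -8.80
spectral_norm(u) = 3.50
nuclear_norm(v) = 26.56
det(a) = -0.00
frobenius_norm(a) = 6.70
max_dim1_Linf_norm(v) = 5.31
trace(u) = -0.80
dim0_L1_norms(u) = [5.81, 5.14, 5.71, 4.23, 5.22, 5.08, 6.54]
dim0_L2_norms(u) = [2.46, 2.22, 2.4, 1.73, 2.17, 2.11, 2.66]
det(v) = -0.00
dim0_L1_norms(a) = [3.42, 5.63, 6.21, 7.42, 7.02, 5.74, 2.42]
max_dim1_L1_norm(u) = 6.41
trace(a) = -2.45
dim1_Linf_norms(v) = [0.27, 3.33, 2.18, 2.17, 4.28, 5.31, 4.27]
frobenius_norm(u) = 6.00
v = u @ a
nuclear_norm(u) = 13.65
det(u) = -12.74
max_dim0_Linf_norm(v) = 5.31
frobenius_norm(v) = 14.93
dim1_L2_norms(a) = [2.07, 2.33, 2.46, 3.87, 2.65, 1.5, 2.23]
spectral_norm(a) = 4.87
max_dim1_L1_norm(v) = 19.0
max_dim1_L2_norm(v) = 8.12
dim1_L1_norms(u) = [3.45, 4.72, 6.41, 5.67, 6.37, 6.01, 5.1]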